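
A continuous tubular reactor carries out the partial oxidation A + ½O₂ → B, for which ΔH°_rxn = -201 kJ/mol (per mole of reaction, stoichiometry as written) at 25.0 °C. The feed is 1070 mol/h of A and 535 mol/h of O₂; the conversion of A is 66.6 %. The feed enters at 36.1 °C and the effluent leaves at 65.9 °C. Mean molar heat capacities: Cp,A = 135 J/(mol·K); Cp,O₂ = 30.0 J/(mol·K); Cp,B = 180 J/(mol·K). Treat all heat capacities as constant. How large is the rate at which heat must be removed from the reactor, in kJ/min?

Extent of reaction ξ = 0.666 × 1070 = 712.62 mol/h
Reaction term: ξ·ΔH°_rxn = 712.62 × -201 = -143240 kJ/h
Sensible, feed 36.1→25 °C: -1781.6 kJ/h
Outlet flows (mol/h): A 357.38, O₂ 178.69, B 712.62
Sensible, products 25→65.9 °C: 7438.8 kJ/h
Q = ΔH = -137580 kJ/h = -38.216 kW
Heat removed = 2293 kJ/min

Q_out = 2290 kJ/min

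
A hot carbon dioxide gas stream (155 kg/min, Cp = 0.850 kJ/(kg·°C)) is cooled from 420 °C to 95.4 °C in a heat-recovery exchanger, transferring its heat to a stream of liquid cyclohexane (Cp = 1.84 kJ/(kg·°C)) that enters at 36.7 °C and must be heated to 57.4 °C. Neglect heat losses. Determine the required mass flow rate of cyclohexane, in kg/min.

ṁ_c = 1120 kg/min

Heat released by hot stream: Q = 155 × 0.850 × (420 − 95.4) = 42766 kJ/min
Energy balance on cold side (adiabatic exchanger): Q = ṁ_c·Cp_c·(T_c,out − T_c,in)
ṁ_c = 42766 / [1.84 × (57.4 − 36.7)] = 1122.8 kg/min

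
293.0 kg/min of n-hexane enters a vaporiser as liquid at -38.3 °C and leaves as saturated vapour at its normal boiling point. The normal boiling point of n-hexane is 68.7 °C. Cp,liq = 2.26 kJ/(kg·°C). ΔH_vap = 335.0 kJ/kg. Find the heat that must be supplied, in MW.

liquid -38.3→68.7 °C: 241.82 kJ/kg
vaporisation at 68.7 °C: 335 kJ/kg
Δh = 241.82 + 335 = 576.82 kJ/kg
Q = ṁ·Δh = 293.0 kg/min × 576.82 kJ/kg = 169010 kJ/min
|Q| = 2816.8 kW = 2.8168 MW

Q = 2.82 MW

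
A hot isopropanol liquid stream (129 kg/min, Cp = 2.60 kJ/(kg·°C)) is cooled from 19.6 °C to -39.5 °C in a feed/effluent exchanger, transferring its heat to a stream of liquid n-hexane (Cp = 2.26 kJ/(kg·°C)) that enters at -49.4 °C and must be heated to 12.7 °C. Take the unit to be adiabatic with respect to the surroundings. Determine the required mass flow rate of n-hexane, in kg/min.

Heat released by hot stream: Q = 129 × 2.60 × (19.6 − -39.5) = 19822 kJ/min
Energy balance on cold side (adiabatic exchanger): Q = ṁ_c·Cp_c·(T_c,out − T_c,in)
ṁ_c = 19822 / [2.26 × (12.7 − -49.4)] = 141.24 kg/min

ṁ_c = 141 kg/min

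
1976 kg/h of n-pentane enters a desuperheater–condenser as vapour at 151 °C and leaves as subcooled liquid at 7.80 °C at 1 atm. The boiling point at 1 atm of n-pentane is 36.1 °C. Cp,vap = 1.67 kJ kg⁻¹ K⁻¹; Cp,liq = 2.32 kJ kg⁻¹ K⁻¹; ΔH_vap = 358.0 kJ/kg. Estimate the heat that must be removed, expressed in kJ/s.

Q_c = 338 kJ/s

vapour 151→36.1 °C: -191.88 kJ/kg
condensation at 36.1 °C: -358 kJ/kg
liquid 36.1→7.80 °C: -65.656 kJ/kg
Δh = -191.88 + -358 + -65.656 = -615.54 kJ/kg
Q = ṁ·Δh = 1976 kg/h × -615.54 kJ/kg = -1.2163e+06 kJ/h
|Q| = 337.86 kW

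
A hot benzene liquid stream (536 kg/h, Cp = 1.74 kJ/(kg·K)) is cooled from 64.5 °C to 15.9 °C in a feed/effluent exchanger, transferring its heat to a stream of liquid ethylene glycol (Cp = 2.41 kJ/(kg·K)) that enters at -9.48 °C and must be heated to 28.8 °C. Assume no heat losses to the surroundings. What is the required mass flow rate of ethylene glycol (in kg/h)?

Heat released by hot stream: Q = 536 × 1.74 × (64.5 − 15.9) = 45326 kJ/h
Energy balance on cold side (adiabatic exchanger): Q = ṁ_c·Cp_c·(T_c,out − T_c,in)
ṁ_c = 45326 / [2.41 × (28.8 − -9.48)] = 491.32 kg/h

ṁ_c = 491 kg/h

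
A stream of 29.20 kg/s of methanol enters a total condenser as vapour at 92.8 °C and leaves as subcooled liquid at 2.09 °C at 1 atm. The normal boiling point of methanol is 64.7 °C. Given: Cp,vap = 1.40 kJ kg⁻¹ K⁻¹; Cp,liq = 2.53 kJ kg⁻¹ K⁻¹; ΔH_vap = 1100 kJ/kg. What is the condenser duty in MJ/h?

Q_c = 136000 MJ/h

vapour 92.8→64.7 °C: -39.34 kJ/kg
condensation at 64.7 °C: -1100 kJ/kg
liquid 64.7→2.09 °C: -158.4 kJ/kg
Δh = -39.34 + -1100 + -158.4 = -1297.7 kJ/kg
Q = ṁ·Δh = 29.20 kg/s × -1297.7 kJ/kg = -37894 kJ/s
|Q| = 37894 kW = 136420 MJ/h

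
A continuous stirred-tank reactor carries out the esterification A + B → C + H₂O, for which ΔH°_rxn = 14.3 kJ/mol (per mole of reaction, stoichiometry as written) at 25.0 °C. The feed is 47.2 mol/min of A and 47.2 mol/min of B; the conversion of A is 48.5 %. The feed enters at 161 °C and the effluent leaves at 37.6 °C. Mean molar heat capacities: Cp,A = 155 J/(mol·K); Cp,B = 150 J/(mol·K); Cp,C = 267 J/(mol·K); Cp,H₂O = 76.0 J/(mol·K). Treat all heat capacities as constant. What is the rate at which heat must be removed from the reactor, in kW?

Extent of reaction ξ = 0.485 × 47.2 = 22.892 mol/min
Reaction term: ξ·ΔH°_rxn = 22.892 × 14.3 = 327.36 kJ/min
Sensible, feed 161→25 °C: -1957.9 kJ/min
Outlet flows (mol/min): A 24.308, B 24.308, C 22.892, H₂O 22.892
Sensible, products 25→37.6 °C: 192.35 kJ/min
Q = ΔH = -1438.2 kJ/min = -23.969 kW
Heat removed = 23.969 kW

Q_out = 24.0 kW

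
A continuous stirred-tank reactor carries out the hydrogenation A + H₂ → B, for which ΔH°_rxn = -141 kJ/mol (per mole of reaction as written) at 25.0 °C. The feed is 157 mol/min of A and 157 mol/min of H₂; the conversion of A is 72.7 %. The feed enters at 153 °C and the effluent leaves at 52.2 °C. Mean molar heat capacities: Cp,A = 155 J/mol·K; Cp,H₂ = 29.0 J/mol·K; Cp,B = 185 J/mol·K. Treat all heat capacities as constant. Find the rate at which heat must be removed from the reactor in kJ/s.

Extent of reaction ξ = 0.727 × 157 = 114.14 mol/min
Reaction term: ξ·ΔH°_rxn = 114.14 × -141 = -16094 kJ/min
Sensible, feed 153→25 °C: -3697.7 kJ/min
Outlet flows (mol/min): A 42.861, H₂ 42.861, B 114.14
Sensible, products 25→52.2 °C: 788.86 kJ/min
Q = ΔH = -19002 kJ/min = -316.71 kW
Heat removed = 316.71 kJ/s

Q_out = 317 kJ/s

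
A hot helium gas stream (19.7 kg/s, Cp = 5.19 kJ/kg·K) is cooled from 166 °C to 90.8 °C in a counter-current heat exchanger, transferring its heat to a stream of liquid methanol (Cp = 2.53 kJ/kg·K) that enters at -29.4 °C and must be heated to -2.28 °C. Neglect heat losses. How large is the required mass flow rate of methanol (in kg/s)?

Heat released by hot stream: Q = 19.7 × 5.19 × (166 − 90.8) = 7688.7 kJ/s
Energy balance on cold side (adiabatic exchanger): Q = ṁ_c·Cp_c·(T_c,out − T_c,in)
ṁ_c = 7688.7 / [2.53 × (-2.28 − -29.4)] = 112.06 kg/s

ṁ_c = 112 kg/s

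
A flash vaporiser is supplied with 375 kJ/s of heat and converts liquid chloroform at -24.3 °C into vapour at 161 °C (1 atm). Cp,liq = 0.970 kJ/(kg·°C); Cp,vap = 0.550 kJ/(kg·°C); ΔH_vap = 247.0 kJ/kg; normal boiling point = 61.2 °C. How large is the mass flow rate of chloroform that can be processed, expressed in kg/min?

Δh = 0.970×(61.2−-24.3) + 247.0 + 0.550×(161−61.2) = 384.82 kJ/kg
Q = 375 kJ/s = 375 kJ/s = 22500 kJ/min
ṁ = Q/Δh = 22500 / 384.82 = 58.468 kg/min

ṁ = 58.5 kg/min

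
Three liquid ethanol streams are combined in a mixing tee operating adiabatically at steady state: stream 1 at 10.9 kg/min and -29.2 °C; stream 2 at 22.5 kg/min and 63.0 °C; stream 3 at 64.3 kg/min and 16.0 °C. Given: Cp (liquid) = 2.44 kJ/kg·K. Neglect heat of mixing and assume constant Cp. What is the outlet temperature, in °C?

T_out = 21.8 °C

Energy balance with Q = 0: Σ ṁᵢCp,ᵢ(T_out − Tᵢ) = 0
Σ ṁᵢCp,ᵢTᵢ = 10.9×2.44×-29.2 + 22.5×2.44×63.0 + 64.3×2.44×16.0 = 5192.4
Σ ṁᵢCp,ᵢ = 10.9×2.44 + 22.5×2.44 + 64.3×2.44 = 238.39
T_out = 5192.4 / 238.39 = 21.781 °C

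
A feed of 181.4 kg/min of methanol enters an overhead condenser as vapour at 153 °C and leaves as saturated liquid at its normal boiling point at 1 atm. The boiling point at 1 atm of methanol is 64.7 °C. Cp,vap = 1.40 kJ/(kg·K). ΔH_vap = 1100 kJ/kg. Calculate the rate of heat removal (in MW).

vapour 153→64.7 °C: -123.62 kJ/kg
condensation at 64.7 °C: -1100 kJ/kg
Δh = -123.62 + -1100 = -1223.6 kJ/kg
Q = ṁ·Δh = 181.4 kg/min × -1223.6 kJ/kg = -221960 kJ/min
|Q| = 3699.4 kW = 3.6994 MW

Q_c = 3.70 MW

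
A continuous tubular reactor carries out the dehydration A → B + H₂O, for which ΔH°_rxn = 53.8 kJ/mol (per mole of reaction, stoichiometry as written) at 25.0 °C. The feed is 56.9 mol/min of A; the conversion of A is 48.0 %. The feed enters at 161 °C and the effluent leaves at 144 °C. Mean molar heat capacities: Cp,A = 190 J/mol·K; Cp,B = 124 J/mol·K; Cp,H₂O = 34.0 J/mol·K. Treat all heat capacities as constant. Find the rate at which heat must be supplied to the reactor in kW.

Q_in = 19.7 kW

Extent of reaction ξ = 0.480 × 56.9 = 27.312 mol/min
Reaction term: ξ·ΔH°_rxn = 27.312 × 53.8 = 1469.4 kJ/min
Sensible, feed 161→25 °C: -1470.3 kJ/min
Outlet flows (mol/min): A 29.588, B 27.312, H₂O 27.312
Sensible, products 25→144 °C: 1182.5 kJ/min
Q = ΔH = 1181.6 kJ/min = 19.693 kW
Heat supplied = 19.693 kW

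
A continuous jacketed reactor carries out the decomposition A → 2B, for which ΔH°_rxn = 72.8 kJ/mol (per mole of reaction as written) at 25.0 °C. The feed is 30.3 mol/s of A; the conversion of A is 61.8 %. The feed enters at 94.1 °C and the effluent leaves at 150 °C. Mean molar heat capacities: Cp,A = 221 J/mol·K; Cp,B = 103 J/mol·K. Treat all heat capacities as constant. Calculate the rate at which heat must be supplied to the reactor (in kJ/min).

Q_in = 102000 kJ/min

Extent of reaction ξ = 0.618 × 30.3 = 18.725 mol/s
Reaction term: ξ·ΔH°_rxn = 18.725 × 72.8 = 1363.2 kJ/s
Sensible, feed 94.1→25 °C: -462.71 kJ/s
Outlet flows (mol/s): A 11.575, B 37.451
Sensible, products 25→150 °C: 801.93 kJ/s
Q = ΔH = 1702.4 kJ/s = 1702.4 kW
Heat supplied = 102150 kJ/min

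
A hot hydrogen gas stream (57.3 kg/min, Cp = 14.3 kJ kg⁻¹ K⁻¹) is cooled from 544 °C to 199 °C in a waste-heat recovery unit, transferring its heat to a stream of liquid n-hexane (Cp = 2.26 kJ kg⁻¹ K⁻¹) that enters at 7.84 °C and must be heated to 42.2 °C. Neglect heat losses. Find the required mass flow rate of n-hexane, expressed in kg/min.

Heat released by hot stream: Q = 57.3 × 14.3 × (544 − 199) = 282690 kJ/min
Energy balance on cold side (adiabatic exchanger): Q = ṁ_c·Cp_c·(T_c,out − T_c,in)
ṁ_c = 282690 / [2.26 × (42.2 − 7.84)] = 3640.4 kg/min

ṁ_c = 3640 kg/min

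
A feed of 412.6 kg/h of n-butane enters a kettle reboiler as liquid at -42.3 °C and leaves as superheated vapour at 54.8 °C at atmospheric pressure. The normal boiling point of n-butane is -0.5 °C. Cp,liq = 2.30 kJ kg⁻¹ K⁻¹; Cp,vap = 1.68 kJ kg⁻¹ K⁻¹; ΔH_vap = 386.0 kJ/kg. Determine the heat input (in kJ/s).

liquid -42.3→-0.5 °C: 96.14 kJ/kg
vaporisation at -0.5 °C: 386 kJ/kg
vapour -0.5→54.8 °C: 92.904 kJ/kg
Δh = 96.14 + 386 + 92.904 = 575.04 kJ/kg
Q = ṁ·Δh = 412.6 kg/h × 575.04 kJ/kg = 237260 kJ/h
|Q| = 65.906 kW

Q = 65.9 kJ/s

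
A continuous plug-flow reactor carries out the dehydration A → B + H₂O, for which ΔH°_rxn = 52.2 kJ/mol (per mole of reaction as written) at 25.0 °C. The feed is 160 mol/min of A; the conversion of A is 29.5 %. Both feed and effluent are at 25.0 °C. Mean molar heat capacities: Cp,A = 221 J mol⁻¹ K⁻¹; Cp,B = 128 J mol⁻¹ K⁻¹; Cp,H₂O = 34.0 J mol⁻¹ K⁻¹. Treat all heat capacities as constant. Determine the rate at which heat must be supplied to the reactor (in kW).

Extent of reaction ξ = 0.295 × 160 = 47.2 mol/min
Reaction term: ξ·ΔH°_rxn = 47.2 × 52.2 = 2463.8 kJ/min
Q = ΔH = 2463.8 kJ/min = 41.064 kW
Heat supplied = 41.064 kW

Q_in = 41.1 kW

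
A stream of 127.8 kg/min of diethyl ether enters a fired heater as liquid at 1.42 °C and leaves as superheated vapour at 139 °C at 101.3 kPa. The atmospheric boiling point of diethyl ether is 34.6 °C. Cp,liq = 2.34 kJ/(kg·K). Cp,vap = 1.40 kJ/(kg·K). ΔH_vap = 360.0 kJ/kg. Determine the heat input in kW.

Q = 1240 kW

liquid 1.42→34.6 °C: 77.641 kJ/kg
vaporisation at 34.6 °C: 360 kJ/kg
vapour 34.6→139 °C: 146.16 kJ/kg
Δh = 77.641 + 360 + 146.16 = 583.8 kJ/kg
Q = ṁ·Δh = 127.8 kg/min × 583.8 kJ/kg = 74610 kJ/min
|Q| = 1243.5 kW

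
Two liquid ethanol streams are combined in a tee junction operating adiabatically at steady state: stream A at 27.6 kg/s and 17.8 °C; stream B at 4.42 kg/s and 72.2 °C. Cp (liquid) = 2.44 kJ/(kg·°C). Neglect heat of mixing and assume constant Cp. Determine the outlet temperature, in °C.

Energy balance with Q = 0: Σ ṁᵢCp,ᵢ(T_out − Tᵢ) = 0
Σ ṁᵢCp,ᵢTᵢ = 27.6×2.44×17.8 + 4.42×2.44×72.2 = 1977.4
Σ ṁᵢCp,ᵢ = 27.6×2.44 + 4.42×2.44 = 78.129
T_out = 1977.4 / 78.129 = 25.309 °C

T_out = 25.3 °C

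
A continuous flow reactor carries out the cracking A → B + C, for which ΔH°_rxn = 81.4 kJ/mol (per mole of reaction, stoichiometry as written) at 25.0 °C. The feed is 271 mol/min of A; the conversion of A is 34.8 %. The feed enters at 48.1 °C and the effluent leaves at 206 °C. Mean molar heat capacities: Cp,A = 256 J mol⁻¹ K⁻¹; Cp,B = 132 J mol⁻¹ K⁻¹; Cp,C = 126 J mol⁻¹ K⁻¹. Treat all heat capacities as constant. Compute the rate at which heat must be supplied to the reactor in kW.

Q_in = 311 kW

Extent of reaction ξ = 0.348 × 271 = 94.308 mol/min
Reaction term: ξ·ΔH°_rxn = 94.308 × 81.4 = 7676.7 kJ/min
Sensible, feed 48.1→25 °C: -1602.6 kJ/min
Outlet flows (mol/min): A 176.69, B 94.308, C 94.308
Sensible, products 25→206 °C: 12591 kJ/min
Q = ΔH = 18665 kJ/min = 311.09 kW
Heat supplied = 311.09 kW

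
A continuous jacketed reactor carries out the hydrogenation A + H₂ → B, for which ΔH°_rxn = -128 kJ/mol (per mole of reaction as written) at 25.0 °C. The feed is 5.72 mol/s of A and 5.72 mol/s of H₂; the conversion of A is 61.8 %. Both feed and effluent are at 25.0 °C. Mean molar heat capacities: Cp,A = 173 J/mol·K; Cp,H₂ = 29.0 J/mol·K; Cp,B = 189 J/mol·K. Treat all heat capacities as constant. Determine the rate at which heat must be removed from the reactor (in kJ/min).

Extent of reaction ξ = 0.618 × 5.72 = 3.535 mol/s
Reaction term: ξ·ΔH°_rxn = 3.535 × -128 = -452.47 kJ/s
Q = ΔH = -452.47 kJ/s = -452.47 kW
Heat removed = 27148 kJ/min

Q_out = 27100 kJ/min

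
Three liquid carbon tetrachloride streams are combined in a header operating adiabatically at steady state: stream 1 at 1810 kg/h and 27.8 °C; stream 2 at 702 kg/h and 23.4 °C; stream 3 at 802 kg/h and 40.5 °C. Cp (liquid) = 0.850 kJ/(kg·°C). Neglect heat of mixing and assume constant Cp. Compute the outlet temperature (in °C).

T_out = 29.9 °C

No heat crosses the boundary, so H_out = H_in.
T_out = Σ ṁᵢCp,ᵢTᵢ / Σ ṁᵢCp,ᵢ
      = 84342 / 2816.9 = 29.941 °C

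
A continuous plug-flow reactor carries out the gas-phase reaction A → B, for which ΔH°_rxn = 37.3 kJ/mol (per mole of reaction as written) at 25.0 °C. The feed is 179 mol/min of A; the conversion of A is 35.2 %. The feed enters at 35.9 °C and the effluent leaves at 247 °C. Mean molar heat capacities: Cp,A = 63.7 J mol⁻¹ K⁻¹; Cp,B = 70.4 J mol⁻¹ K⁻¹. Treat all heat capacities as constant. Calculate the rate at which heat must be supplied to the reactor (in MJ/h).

Q_in = 291 MJ/h

Extent of reaction ξ = 0.352 × 179 = 63.008 mol/min
Reaction term: ξ·ΔH°_rxn = 63.008 × 37.3 = 2350.2 kJ/min
Sensible, feed 35.9→25 °C: -124.29 kJ/min
Outlet flows (mol/min): A 115.99, B 63.008
Sensible, products 25→247 °C: 2625 kJ/min
Q = ΔH = 4850.9 kJ/min = 80.849 kW
Heat supplied = 291.06 MJ/h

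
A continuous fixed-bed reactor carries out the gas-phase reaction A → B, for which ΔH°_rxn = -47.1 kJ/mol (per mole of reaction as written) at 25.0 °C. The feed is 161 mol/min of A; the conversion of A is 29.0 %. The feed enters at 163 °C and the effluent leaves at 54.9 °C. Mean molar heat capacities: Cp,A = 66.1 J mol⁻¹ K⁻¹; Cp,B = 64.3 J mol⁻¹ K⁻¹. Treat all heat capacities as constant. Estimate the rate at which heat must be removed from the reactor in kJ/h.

Extent of reaction ξ = 0.290 × 161 = 46.69 mol/min
Reaction term: ξ·ΔH°_rxn = 46.69 × -47.1 = -2199.1 kJ/min
Sensible, feed 163→25 °C: -1468.6 kJ/min
Outlet flows (mol/min): A 114.31, B 46.69
Sensible, products 25→54.9 °C: 315.69 kJ/min
Q = ΔH = -3352 kJ/min = -55.867 kW
Heat removed = 201120 kJ/h

Q_out = 201000 kJ/h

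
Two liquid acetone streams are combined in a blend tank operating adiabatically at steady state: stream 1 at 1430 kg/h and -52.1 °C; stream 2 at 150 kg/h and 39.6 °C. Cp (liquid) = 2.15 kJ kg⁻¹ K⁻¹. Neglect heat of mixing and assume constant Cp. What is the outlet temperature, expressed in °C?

T_out = -43.4 °C

No heat crosses the boundary, so H_out = H_in.
T_out = Σ ṁᵢCp,ᵢTᵢ / Σ ṁᵢCp,ᵢ
      = -147410 / 3397 = -43.394 °C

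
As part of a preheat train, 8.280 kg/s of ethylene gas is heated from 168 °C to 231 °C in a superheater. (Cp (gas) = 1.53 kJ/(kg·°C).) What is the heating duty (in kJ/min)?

Q = ṁ·Cp·ΔT = 8.280 × 1.53 × (231 − 168) = 798.11 kJ/s
Heating duty = 47887 kJ/min

Q = 47900 kJ/min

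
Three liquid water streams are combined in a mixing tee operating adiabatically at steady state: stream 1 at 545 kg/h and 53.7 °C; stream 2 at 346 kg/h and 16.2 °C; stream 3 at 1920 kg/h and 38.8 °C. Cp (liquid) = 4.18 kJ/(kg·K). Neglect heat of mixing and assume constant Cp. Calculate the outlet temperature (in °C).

T_out = 38.9 °C

Energy balance with Q = 0: Σ ṁᵢCp,ᵢ(T_out − Tᵢ) = 0
T_out = Σ ṁᵢCp,ᵢTᵢ / Σ ṁᵢCp,ᵢ
      = 457160 / 11750 = 38.907 °C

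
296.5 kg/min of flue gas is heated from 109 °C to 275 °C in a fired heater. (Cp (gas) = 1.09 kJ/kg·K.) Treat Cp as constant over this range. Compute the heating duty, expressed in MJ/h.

Q = ṁ·Cp·ΔT = 296.5 × 1.09 × (275 − 109) = 53649 kJ/min
Converting: 53649 / 60 s = 894.15 kW
Heating duty = 3218.9 MJ/h

Q = 3220 MJ/h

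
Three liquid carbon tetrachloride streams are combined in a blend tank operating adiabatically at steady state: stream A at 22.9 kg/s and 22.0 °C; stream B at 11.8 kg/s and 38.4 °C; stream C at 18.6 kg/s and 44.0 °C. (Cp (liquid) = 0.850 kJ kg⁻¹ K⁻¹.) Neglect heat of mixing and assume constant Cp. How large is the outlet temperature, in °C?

T_out = 33.3 °C

Energy balance with Q = 0: Σ ṁᵢCp,ᵢ(T_out − Tᵢ) = 0
T_out = Σ ṁᵢCp,ᵢTᵢ / Σ ṁᵢCp,ᵢ
      = 1509 / 45.305 = 33.308 °C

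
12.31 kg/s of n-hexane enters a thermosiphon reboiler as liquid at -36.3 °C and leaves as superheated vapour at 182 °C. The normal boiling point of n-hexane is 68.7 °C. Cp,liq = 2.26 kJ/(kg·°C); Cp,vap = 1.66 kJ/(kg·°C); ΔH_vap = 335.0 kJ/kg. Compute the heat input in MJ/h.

Q = 33700 MJ/h

liquid -36.3→68.7 °C: 237.3 kJ/kg
vaporisation at 68.7 °C: 335 kJ/kg
vapour 68.7→182 °C: 188.08 kJ/kg
Δh = 237.3 + 335 + 188.08 = 760.38 kJ/kg
Q = ṁ·Δh = 12.31 kg/s × 760.38 kJ/kg = 9360.3 kJ/s
|Q| = 9360.3 kW = 33697 MJ/h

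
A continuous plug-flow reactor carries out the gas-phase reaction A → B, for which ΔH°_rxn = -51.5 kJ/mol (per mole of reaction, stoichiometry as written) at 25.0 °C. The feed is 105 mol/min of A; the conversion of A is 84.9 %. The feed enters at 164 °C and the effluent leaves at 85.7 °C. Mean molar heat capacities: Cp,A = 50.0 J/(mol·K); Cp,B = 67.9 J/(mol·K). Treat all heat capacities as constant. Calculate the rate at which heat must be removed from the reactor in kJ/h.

Q_out = 294000 kJ/h

Extent of reaction ξ = 0.849 × 105 = 89.145 mol/min
Reaction term: ξ·ΔH°_rxn = 89.145 × -51.5 = -4591 kJ/min
Sensible, feed 164→25 °C: -729.75 kJ/min
Outlet flows (mol/min): A 15.855, B 89.145
Sensible, products 25→85.7 °C: 415.53 kJ/min
Q = ΔH = -4905.2 kJ/min = -81.753 kW
Heat removed = 294310 kJ/h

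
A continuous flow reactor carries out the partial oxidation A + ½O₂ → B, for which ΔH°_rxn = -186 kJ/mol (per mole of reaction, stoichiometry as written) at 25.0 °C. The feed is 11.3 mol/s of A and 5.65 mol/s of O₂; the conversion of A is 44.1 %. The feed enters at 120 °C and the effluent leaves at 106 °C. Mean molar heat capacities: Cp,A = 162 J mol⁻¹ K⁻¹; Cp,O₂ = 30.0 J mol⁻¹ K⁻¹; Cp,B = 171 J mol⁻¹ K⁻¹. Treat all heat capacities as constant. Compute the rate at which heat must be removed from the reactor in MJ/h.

Extent of reaction ξ = 0.441 × 11.3 = 4.9833 mol/s
Reaction term: ξ·ΔH°_rxn = 4.9833 × -186 = -926.89 kJ/s
Sensible, feed 120→25 °C: -190.01 kJ/s
Outlet flows (mol/s): A 6.3167, O₂ 3.1583, B 4.9833
Sensible, products 25→106 °C: 159.59 kJ/s
Q = ΔH = -957.32 kJ/s = -957.32 kW
Heat removed = 3446.3 MJ/h

Q_out = 3450 MJ/h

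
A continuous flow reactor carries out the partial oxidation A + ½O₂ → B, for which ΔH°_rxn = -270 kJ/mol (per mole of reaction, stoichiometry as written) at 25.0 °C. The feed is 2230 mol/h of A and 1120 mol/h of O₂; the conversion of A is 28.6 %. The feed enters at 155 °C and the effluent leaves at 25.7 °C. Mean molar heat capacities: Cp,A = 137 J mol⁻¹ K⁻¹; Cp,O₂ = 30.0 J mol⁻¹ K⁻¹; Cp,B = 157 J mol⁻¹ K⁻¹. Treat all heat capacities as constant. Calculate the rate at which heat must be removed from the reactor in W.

Extent of reaction ξ = 0.286 × 2230 = 637.78 mol/h
Reaction term: ξ·ΔH°_rxn = 637.78 × -270 = -172200 kJ/h
Sensible, feed 155→25 °C: -44084 kJ/h
Outlet flows (mol/h): A 1592.2, O₂ 801.11, B 637.78
Sensible, products 25→25.7 °C: 239.61 kJ/h
Q = ΔH = -216050 kJ/h = -60.013 kW
Heat removed = 60013 W

Q_out = 60000 W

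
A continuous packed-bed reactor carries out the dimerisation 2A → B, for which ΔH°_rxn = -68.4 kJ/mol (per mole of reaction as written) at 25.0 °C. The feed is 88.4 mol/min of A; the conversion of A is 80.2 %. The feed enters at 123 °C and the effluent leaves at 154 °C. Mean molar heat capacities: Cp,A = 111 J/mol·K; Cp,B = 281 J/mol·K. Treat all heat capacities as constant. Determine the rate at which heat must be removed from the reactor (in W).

Extent of reaction ξ = 0.802 × 88.4 / 2 = 35.448 mol/min
Reaction term: ξ·ΔH°_rxn = 35.448 × -68.4 = -2424.7 kJ/min
Sensible, feed 123→25 °C: -961.62 kJ/min
Outlet flows (mol/min): A 17.503, B 35.448
Sensible, products 25→154 °C: 1535.6 kJ/min
Q = ΔH = -1850.7 kJ/min = -30.845 kW
Heat removed = 30845 W

Q_out = 30800 W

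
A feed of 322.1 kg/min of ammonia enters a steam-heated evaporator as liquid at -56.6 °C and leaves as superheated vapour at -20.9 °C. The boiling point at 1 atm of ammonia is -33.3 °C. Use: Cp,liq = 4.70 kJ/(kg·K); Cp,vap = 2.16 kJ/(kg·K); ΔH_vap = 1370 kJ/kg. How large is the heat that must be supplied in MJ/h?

Q = 29100 MJ/h

liquid -56.6→-33.3 °C: 109.51 kJ/kg
vaporisation at -33.3 °C: 1370 kJ/kg
vapour -33.3→-20.9 °C: 26.784 kJ/kg
Δh = 109.51 + 1370 + 26.784 = 1506.3 kJ/kg
Q = ṁ·Δh = 322.1 kg/min × 1506.3 kJ/kg = 485180 kJ/min
|Q| = 8086.3 kW = 29111 MJ/h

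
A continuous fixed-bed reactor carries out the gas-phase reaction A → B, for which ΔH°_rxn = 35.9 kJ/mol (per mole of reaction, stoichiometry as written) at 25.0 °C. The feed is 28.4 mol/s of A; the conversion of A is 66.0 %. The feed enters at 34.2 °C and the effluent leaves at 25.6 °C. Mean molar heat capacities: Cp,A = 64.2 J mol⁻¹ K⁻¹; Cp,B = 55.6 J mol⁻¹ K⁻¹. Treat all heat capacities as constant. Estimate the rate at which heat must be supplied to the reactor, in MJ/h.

Extent of reaction ξ = 0.660 × 28.4 = 18.744 mol/s
Reaction term: ξ·ΔH°_rxn = 18.744 × 35.9 = 672.91 kJ/s
Sensible, feed 34.2→25 °C: -16.774 kJ/s
Outlet flows (mol/s): A 9.656, B 18.744
Sensible, products 25→25.6 °C: 0.99725 kJ/s
Q = ΔH = 657.13 kJ/s = 657.13 kW
Heat supplied = 2365.7 MJ/h

Q_in = 2370 MJ/h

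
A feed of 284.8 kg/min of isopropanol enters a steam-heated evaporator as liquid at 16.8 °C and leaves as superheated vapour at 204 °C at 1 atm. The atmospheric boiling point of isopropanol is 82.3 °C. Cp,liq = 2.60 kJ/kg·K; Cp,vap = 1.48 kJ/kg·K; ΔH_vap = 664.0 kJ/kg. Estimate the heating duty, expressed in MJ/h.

liquid 16.8→82.3 °C: 170.3 kJ/kg
vaporisation at 82.3 °C: 664 kJ/kg
vapour 82.3→204 °C: 180.12 kJ/kg
Δh = 170.3 + 664 + 180.12 = 1014.4 kJ/kg
Q = ṁ·Δh = 284.8 kg/min × 1014.4 kJ/kg = 288910 kJ/min
|Q| = 4815.1 kW = 17334 MJ/h

Q = 17300 MJ/h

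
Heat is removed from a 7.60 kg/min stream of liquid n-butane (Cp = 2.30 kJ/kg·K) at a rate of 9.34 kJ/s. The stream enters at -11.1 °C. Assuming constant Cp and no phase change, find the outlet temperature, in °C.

Q = 9.34 kJ/s = 560.4 kJ/min
ΔT = Q/(ṁ·Cp) = 560.4/(7.60×2.30) = 32.059 K
T_out = -11.1 − 32.059 = -43.159 °C

T_out = -43.2 °C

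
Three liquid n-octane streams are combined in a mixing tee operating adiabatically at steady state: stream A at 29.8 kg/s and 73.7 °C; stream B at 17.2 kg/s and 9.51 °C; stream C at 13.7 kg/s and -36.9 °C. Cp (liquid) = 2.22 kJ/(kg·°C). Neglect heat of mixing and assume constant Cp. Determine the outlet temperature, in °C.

T_out = 30.5 °C

Energy balance with Q = 0: Σ ṁᵢCp,ᵢ(T_out − Tᵢ) = 0
Σ ṁᵢCp,ᵢTᵢ = 29.8×2.22×73.7 + 17.2×2.22×9.51 + 13.7×2.22×-36.9 = 4116.6
Σ ṁᵢCp,ᵢ = 29.8×2.22 + 17.2×2.22 + 13.7×2.22 = 134.75
T_out = 4116.6 / 134.75 = 30.549 °C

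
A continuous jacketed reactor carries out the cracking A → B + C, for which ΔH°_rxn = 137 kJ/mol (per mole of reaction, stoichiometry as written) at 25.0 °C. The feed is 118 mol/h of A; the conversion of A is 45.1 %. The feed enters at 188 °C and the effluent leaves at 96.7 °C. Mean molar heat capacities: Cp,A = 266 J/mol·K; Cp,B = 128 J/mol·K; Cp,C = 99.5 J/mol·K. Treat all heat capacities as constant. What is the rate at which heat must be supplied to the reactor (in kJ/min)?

Extent of reaction ξ = 0.451 × 118 = 53.218 mol/h
Reaction term: ξ·ΔH°_rxn = 53.218 × 137 = 7290.9 kJ/h
Sensible, feed 188→25 °C: -5116.2 kJ/h
Outlet flows (mol/h): A 64.782, B 53.218, C 53.218
Sensible, products 25→96.7 °C: 2103.6 kJ/h
Q = ΔH = 4278.2 kJ/h = 1.1884 kW
Heat supplied = 71.304 kJ/min

Q_in = 71.3 kJ/min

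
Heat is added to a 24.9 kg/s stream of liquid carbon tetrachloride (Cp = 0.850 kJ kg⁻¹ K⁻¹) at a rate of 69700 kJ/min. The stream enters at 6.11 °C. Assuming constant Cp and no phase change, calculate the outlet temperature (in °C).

T_out = 61.0 °C

Q = 69700 kJ/min = 1161.7 kJ/s
ΔT = Q/(ṁ·Cp) = 1161.7/(24.9×0.850) = 54.886 K
T_out = 6.11 + 54.886 = 60.996 °C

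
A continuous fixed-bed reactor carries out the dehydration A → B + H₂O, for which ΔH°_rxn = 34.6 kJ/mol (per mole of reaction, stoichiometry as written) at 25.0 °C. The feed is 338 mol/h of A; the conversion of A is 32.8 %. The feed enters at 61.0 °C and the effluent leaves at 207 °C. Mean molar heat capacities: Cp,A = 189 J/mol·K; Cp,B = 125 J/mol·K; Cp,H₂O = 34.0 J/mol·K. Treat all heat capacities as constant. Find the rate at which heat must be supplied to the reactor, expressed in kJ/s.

Extent of reaction ξ = 0.328 × 338 = 110.86 mol/h
Reaction term: ξ·ΔH°_rxn = 110.86 × 34.6 = 3835.9 kJ/h
Sensible, feed 61.0→25 °C: -2299.8 kJ/h
Outlet flows (mol/h): A 227.14, B 110.86, H₂O 110.86
Sensible, products 25→207 °C: 11021 kJ/h
Q = ΔH = 12557 kJ/h = 3.4882 kW
Heat supplied = 3.4882 kJ/s

Q_in = 3.49 kJ/s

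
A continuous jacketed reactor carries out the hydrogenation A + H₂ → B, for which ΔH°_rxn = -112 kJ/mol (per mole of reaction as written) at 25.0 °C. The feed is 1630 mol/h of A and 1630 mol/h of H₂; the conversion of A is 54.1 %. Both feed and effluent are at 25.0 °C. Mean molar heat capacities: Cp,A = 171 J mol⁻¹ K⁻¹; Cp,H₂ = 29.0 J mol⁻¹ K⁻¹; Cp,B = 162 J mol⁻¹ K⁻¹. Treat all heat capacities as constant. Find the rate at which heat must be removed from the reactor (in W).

Q_out = 27400 W

Extent of reaction ξ = 0.541 × 1630 = 881.83 mol/h
Reaction term: ξ·ΔH°_rxn = 881.83 × -112 = -98765 kJ/h
Q = ΔH = -98765 kJ/h = -27.435 kW
Heat removed = 27435 W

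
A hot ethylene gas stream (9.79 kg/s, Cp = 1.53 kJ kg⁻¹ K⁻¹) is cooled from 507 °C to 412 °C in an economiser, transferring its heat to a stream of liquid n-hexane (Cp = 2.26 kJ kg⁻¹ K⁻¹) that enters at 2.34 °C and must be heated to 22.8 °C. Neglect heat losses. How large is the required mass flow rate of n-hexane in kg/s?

ṁ_c = 30.8 kg/s

Heat released by hot stream: Q = 9.79 × 1.53 × (507 − 412) = 1423 kJ/s
Energy balance on cold side (adiabatic exchanger): Q = ṁ_c·Cp_c·(T_c,out − T_c,in)
ṁ_c = 1423 / [2.26 × (22.8 − 2.34)] = 30.774 kg/s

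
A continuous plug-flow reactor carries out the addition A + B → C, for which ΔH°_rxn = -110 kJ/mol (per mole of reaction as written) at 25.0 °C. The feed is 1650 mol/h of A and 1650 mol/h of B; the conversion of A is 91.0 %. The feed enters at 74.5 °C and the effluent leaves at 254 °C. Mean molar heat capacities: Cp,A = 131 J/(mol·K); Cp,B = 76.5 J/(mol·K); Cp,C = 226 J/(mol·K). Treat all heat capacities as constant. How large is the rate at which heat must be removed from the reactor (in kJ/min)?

Extent of reaction ξ = 0.910 × 1650 = 1501.5 mol/h
Reaction term: ξ·ΔH°_rxn = 1501.5 × -110 = -165160 kJ/h
Sensible, feed 74.5→25 °C: -16948 kJ/h
Outlet flows (mol/h): A 148.5, B 148.5, C 1501.5
Sensible, products 25→254 °C: 84765 kJ/h
Q = ΔH = -97348 kJ/h = -27.041 kW
Heat removed = 1622.5 kJ/min

Q_out = 1620 kJ/min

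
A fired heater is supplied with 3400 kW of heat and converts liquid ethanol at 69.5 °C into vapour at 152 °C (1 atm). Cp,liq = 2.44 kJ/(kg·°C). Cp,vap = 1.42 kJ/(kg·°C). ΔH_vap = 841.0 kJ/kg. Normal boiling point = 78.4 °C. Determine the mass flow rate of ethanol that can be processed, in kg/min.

Δh = 2.44×(78.4−69.5) + 841.0 + 1.42×(152−78.4) = 967.23 kJ/kg
Q = 3400 kW = 3400 kJ/s = 204000 kJ/min
ṁ = Q/Δh = 204000 / 967.23 = 210.91 kg/min

ṁ = 211 kg/min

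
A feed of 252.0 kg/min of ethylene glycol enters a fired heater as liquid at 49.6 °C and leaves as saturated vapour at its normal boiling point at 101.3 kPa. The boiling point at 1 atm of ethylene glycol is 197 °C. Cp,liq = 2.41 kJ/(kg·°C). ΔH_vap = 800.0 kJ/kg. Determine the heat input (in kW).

liquid 49.6→197 °C: 355.23 kJ/kg
vaporisation at 197 °C: 800 kJ/kg
Δh = 355.23 + 800 = 1155.2 kJ/kg
Q = ṁ·Δh = 252.0 kg/min × 1155.2 kJ/kg = 291120 kJ/min
|Q| = 4852 kW

Q = 4850 kW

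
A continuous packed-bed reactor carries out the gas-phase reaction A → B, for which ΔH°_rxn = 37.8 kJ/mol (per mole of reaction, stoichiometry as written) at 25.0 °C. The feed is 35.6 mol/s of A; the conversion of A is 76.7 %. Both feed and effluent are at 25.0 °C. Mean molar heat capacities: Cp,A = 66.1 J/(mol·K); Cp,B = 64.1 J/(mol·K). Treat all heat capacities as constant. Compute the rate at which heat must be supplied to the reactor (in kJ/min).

Q_in = 61900 kJ/min

Extent of reaction ξ = 0.767 × 35.6 = 27.305 mol/s
Reaction term: ξ·ΔH°_rxn = 27.305 × 37.8 = 1032.1 kJ/s
Q = ΔH = 1032.1 kJ/s = 1032.1 kW
Heat supplied = 61928 kJ/min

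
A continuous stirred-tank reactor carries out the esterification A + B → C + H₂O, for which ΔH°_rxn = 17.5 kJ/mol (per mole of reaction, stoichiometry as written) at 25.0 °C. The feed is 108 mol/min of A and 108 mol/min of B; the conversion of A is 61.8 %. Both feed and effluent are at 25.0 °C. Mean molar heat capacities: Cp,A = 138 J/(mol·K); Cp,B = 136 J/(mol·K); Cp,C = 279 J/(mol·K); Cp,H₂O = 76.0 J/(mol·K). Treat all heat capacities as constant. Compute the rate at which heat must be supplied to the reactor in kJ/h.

Q_in = 70100 kJ/h

Extent of reaction ξ = 0.618 × 108 = 66.744 mol/min
Reaction term: ξ·ΔH°_rxn = 66.744 × 17.5 = 1168 kJ/min
Q = ΔH = 1168 kJ/min = 19.467 kW
Heat supplied = 70081 kJ/h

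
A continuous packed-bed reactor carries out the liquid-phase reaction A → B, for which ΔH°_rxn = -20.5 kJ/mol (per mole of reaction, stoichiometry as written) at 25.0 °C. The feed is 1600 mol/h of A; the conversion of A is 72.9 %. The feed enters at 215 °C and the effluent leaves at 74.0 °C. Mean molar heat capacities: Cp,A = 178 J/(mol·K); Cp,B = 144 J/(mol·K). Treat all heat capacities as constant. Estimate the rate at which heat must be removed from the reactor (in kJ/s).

Extent of reaction ξ = 0.729 × 1600 = 1166.4 mol/h
Reaction term: ξ·ΔH°_rxn = 1166.4 × -20.5 = -23911 kJ/h
Sensible, feed 215→25 °C: -54112 kJ/h
Outlet flows (mol/h): A 433.6, B 1166.4
Sensible, products 25→74.0 °C: 12012 kJ/h
Q = ΔH = -66011 kJ/h = -18.336 kW
Heat removed = 18.336 kJ/s

Q_out = 18.3 kJ/s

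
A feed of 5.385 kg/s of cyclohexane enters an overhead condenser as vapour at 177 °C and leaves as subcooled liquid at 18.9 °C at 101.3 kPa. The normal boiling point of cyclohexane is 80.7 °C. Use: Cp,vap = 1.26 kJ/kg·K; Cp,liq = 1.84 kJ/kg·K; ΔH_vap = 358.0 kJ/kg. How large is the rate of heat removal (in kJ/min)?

vapour 177→80.7 °C: -121.34 kJ/kg
condensation at 80.7 °C: -358 kJ/kg
liquid 80.7→18.9 °C: -113.71 kJ/kg
Δh = -121.34 + -358 + -113.71 = -593.05 kJ/kg
Q = ṁ·Δh = 5.385 kg/s × -593.05 kJ/kg = -3193.6 kJ/s
|Q| = 3193.6 kW = 191610 kJ/min

Q_c = 192000 kJ/min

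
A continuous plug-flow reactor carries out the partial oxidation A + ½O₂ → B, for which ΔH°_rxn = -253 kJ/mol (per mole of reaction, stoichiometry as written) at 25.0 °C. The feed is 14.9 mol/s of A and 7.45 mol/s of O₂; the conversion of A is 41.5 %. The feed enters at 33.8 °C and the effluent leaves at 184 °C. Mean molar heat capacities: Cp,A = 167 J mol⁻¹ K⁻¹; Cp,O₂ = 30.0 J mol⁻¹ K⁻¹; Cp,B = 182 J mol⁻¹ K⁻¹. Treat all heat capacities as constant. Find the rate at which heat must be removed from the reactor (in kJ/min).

Q_out = 69400 kJ/min

Extent of reaction ξ = 0.415 × 14.9 = 6.1835 mol/s
Reaction term: ξ·ΔH°_rxn = 6.1835 × -253 = -1564.4 kJ/s
Sensible, feed 33.8→25 °C: -23.864 kJ/s
Outlet flows (mol/s): A 8.7165, O₂ 4.3582, B 6.1835
Sensible, products 25→184 °C: 431.18 kJ/s
Q = ΔH = -1157.1 kJ/s = -1157.1 kW
Heat removed = 69427 kJ/min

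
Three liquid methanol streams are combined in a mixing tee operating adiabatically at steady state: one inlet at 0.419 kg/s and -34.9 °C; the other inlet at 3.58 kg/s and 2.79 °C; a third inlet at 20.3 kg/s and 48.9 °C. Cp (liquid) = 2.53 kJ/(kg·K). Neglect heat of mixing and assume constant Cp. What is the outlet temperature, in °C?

T_out = 40.7 °C

No heat crosses the boundary, so H_out = H_in.
Σ ṁᵢCp,ᵢTᵢ = 0.419×2.53×-34.9 + 3.58×2.53×2.79 + 20.3×2.53×48.9 = 2499.7
Σ ṁᵢCp,ᵢ = 0.419×2.53 + 3.58×2.53 + 20.3×2.53 = 61.476
T_out = 2499.7 / 61.476 = 40.662 °C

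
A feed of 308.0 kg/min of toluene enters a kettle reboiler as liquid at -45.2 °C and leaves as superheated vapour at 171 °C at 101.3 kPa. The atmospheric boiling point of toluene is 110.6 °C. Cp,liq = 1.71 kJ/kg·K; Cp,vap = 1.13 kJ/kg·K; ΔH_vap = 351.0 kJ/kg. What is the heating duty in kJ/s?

Q = 3520 kJ/s

liquid -45.2→110.6 °C: 266.42 kJ/kg
vaporisation at 110.6 °C: 351 kJ/kg
vapour 110.6→171 °C: 68.252 kJ/kg
Δh = 266.42 + 351 + 68.252 = 685.67 kJ/kg
Q = ṁ·Δh = 308.0 kg/min × 685.67 kJ/kg = 211190 kJ/min
|Q| = 3519.8 kW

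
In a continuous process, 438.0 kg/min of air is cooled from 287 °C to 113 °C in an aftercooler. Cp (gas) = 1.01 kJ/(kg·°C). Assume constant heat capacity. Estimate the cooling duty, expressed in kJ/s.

Q_c = 1280 kJ/s

Q = ṁ·Cp·ΔT = 438.0 × 1.01 × (113 − 287) = -76974 kJ/min
Converting: 76974 / 60 s = 1282.9 kW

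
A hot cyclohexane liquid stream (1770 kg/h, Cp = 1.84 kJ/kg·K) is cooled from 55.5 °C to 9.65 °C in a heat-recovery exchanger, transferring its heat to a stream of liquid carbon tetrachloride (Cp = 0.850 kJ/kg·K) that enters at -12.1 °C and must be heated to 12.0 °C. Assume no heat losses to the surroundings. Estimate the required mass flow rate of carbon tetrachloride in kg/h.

Heat released by hot stream: Q = 1770 × 1.84 × (55.5 − 9.65) = 149320 kJ/h
Energy balance on cold side (adiabatic exchanger): Q = ṁ_c·Cp_c·(T_c,out − T_c,in)
ṁ_c = 149320 / [0.850 × (12.0 − -12.1)] = 7289.4 kg/h

ṁ_c = 7290 kg/h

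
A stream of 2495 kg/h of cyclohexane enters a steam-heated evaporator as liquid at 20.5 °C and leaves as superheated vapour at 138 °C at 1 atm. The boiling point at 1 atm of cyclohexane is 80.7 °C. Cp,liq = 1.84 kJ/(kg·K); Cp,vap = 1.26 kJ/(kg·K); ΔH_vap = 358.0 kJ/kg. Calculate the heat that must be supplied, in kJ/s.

liquid 20.5→80.7 °C: 110.77 kJ/kg
vaporisation at 80.7 °C: 358 kJ/kg
vapour 80.7→138 °C: 72.198 kJ/kg
Δh = 110.77 + 358 + 72.198 = 540.97 kJ/kg
Q = ṁ·Δh = 2495 kg/h × 540.97 kJ/kg = 1.3497e+06 kJ/h
|Q| = 374.92 kW

Q = 375 kJ/s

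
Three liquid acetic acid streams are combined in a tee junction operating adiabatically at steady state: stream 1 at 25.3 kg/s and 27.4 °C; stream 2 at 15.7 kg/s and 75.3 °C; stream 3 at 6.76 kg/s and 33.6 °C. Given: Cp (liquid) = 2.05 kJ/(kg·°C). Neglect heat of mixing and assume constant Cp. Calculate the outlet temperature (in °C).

Energy balance with Q = 0: Σ ṁᵢCp,ᵢ(T_out − Tᵢ) = 0
Σ ṁᵢCp,ᵢTᵢ = 25.3×2.05×27.4 + 15.7×2.05×75.3 + 6.76×2.05×33.6 = 4310.3
Σ ṁᵢCp,ᵢ = 25.3×2.05 + 15.7×2.05 + 6.76×2.05 = 97.908
T_out = 4310.3 / 97.908 = 44.024 °C

T_out = 44.0 °C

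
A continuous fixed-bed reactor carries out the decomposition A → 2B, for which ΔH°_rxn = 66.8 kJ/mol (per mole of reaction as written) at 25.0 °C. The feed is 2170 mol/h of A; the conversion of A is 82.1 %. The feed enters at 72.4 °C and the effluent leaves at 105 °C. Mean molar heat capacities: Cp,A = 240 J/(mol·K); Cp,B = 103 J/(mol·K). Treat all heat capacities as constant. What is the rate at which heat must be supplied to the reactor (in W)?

Extent of reaction ξ = 0.821 × 2170 = 1781.6 mol/h
Reaction term: ξ·ΔH°_rxn = 1781.6 × 66.8 = 119010 kJ/h
Sensible, feed 72.4→25 °C: -24686 kJ/h
Outlet flows (mol/h): A 388.43, B 3563.1
Sensible, products 25→105 °C: 36818 kJ/h
Q = ΔH = 131140 kJ/h = 36.428 kW
Heat supplied = 36428 W

Q_in = 36400 W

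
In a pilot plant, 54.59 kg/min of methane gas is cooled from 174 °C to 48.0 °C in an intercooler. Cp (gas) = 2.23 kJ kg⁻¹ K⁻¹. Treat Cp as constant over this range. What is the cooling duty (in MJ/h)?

Q = ṁ·Cp·ΔT = 54.59 × 2.23 × (48.0 − 174) = -15339 kJ/min
Converting: 15339 / 60 s = 255.64 kW
Cooling duty = 920.32 MJ/h

Q_c = 920 MJ/h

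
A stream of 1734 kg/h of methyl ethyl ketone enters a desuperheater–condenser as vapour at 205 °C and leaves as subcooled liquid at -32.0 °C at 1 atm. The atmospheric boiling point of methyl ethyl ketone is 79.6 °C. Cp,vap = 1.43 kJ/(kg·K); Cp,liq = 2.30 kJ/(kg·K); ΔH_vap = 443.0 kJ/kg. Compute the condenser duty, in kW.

vapour 205→79.6 °C: -179.32 kJ/kg
condensation at 79.6 °C: -443 kJ/kg
liquid 79.6→-32.0 °C: -256.68 kJ/kg
Δh = -179.32 + -443 + -256.68 = -879 kJ/kg
Q = ṁ·Δh = 1734 kg/h × -879 kJ/kg = -1.5242e+06 kJ/h
|Q| = 423.39 kW

Q_c = 423 kW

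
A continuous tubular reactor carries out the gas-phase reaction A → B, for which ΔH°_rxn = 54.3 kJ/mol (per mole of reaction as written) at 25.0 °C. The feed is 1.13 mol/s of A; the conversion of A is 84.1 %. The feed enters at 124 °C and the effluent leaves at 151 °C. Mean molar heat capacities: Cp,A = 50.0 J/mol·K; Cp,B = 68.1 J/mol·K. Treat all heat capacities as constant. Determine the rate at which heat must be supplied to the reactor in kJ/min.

Extent of reaction ξ = 0.841 × 1.13 = 0.95033 mol/s
Reaction term: ξ·ΔH°_rxn = 0.95033 × 54.3 = 51.603 kJ/s
Sensible, feed 124→25 °C: -5.5935 kJ/s
Outlet flows (mol/s): A 0.17967, B 0.95033
Sensible, products 25→151 °C: 9.2863 kJ/s
Q = ΔH = 55.296 kJ/s = 55.296 kW
Heat supplied = 3317.7 kJ/min

Q_in = 3320 kJ/min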